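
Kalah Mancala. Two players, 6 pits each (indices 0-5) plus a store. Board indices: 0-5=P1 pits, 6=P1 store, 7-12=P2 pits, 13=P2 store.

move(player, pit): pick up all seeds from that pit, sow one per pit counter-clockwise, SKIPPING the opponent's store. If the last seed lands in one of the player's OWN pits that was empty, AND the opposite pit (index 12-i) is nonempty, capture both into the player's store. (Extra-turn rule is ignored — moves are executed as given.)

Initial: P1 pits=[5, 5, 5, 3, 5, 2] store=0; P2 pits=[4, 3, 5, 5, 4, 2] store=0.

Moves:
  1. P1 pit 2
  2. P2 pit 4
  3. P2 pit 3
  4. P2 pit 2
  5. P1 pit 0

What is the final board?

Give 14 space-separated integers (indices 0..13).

Move 1: P1 pit2 -> P1=[5,5,0,4,6,3](1) P2=[5,3,5,5,4,2](0)
Move 2: P2 pit4 -> P1=[6,6,0,4,6,3](1) P2=[5,3,5,5,0,3](1)
Move 3: P2 pit3 -> P1=[7,7,0,4,6,3](1) P2=[5,3,5,0,1,4](2)
Move 4: P2 pit2 -> P1=[8,7,0,4,6,3](1) P2=[5,3,0,1,2,5](3)
Move 5: P1 pit0 -> P1=[0,8,1,5,7,4](2) P2=[6,4,0,1,2,5](3)

Answer: 0 8 1 5 7 4 2 6 4 0 1 2 5 3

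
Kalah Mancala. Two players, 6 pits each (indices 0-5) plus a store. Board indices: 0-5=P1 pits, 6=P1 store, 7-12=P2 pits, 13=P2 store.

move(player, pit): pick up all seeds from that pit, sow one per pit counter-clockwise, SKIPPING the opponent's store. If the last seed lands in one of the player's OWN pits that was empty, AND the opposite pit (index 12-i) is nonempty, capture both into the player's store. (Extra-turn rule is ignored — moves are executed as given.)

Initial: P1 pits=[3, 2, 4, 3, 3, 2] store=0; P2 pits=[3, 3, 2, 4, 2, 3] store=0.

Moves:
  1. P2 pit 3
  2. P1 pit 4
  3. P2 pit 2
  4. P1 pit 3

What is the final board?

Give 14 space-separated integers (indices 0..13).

Answer: 4 2 4 0 1 4 2 4 3 0 1 4 4 1

Derivation:
Move 1: P2 pit3 -> P1=[4,2,4,3,3,2](0) P2=[3,3,2,0,3,4](1)
Move 2: P1 pit4 -> P1=[4,2,4,3,0,3](1) P2=[4,3,2,0,3,4](1)
Move 3: P2 pit2 -> P1=[4,2,4,3,0,3](1) P2=[4,3,0,1,4,4](1)
Move 4: P1 pit3 -> P1=[4,2,4,0,1,4](2) P2=[4,3,0,1,4,4](1)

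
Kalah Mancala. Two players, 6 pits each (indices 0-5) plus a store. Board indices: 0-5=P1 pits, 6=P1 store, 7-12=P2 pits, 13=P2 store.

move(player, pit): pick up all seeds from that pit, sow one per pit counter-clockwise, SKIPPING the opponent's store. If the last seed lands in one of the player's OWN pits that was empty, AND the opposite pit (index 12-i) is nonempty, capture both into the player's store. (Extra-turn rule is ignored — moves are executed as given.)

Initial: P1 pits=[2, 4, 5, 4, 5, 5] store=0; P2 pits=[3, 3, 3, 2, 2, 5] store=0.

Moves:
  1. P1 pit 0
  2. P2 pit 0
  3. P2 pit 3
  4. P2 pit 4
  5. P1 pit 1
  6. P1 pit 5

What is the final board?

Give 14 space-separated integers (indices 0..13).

Answer: 1 0 7 5 6 0 2 1 5 5 1 1 7 2

Derivation:
Move 1: P1 pit0 -> P1=[0,5,6,4,5,5](0) P2=[3,3,3,2,2,5](0)
Move 2: P2 pit0 -> P1=[0,5,6,4,5,5](0) P2=[0,4,4,3,2,5](0)
Move 3: P2 pit3 -> P1=[0,5,6,4,5,5](0) P2=[0,4,4,0,3,6](1)
Move 4: P2 pit4 -> P1=[1,5,6,4,5,5](0) P2=[0,4,4,0,0,7](2)
Move 5: P1 pit1 -> P1=[1,0,7,5,6,6](1) P2=[0,4,4,0,0,7](2)
Move 6: P1 pit5 -> P1=[1,0,7,5,6,0](2) P2=[1,5,5,1,1,7](2)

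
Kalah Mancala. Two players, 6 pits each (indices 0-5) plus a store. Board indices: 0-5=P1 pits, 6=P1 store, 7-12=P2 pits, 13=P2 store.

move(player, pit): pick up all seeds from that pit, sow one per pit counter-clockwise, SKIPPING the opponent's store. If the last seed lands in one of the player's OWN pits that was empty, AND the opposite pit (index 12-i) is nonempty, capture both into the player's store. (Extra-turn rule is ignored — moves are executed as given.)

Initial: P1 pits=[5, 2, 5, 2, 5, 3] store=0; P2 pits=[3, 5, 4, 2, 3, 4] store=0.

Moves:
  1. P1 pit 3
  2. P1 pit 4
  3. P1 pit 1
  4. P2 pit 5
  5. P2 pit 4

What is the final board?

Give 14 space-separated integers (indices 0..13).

Move 1: P1 pit3 -> P1=[5,2,5,0,6,4](0) P2=[3,5,4,2,3,4](0)
Move 2: P1 pit4 -> P1=[5,2,5,0,0,5](1) P2=[4,6,5,3,3,4](0)
Move 3: P1 pit1 -> P1=[5,0,6,0,0,5](7) P2=[4,6,0,3,3,4](0)
Move 4: P2 pit5 -> P1=[6,1,7,0,0,5](7) P2=[4,6,0,3,3,0](1)
Move 5: P2 pit4 -> P1=[7,1,7,0,0,5](7) P2=[4,6,0,3,0,1](2)

Answer: 7 1 7 0 0 5 7 4 6 0 3 0 1 2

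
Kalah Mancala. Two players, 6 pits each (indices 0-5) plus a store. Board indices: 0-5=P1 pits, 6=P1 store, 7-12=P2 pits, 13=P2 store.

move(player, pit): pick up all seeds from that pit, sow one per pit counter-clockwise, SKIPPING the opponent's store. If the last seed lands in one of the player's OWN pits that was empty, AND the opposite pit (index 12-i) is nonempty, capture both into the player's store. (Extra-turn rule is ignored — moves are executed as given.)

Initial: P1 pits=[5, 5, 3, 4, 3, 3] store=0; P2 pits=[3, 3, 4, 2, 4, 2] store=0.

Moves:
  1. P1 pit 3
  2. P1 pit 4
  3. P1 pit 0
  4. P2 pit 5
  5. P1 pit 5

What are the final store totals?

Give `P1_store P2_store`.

Move 1: P1 pit3 -> P1=[5,5,3,0,4,4](1) P2=[4,3,4,2,4,2](0)
Move 2: P1 pit4 -> P1=[5,5,3,0,0,5](2) P2=[5,4,4,2,4,2](0)
Move 3: P1 pit0 -> P1=[0,6,4,1,1,6](2) P2=[5,4,4,2,4,2](0)
Move 4: P2 pit5 -> P1=[1,6,4,1,1,6](2) P2=[5,4,4,2,4,0](1)
Move 5: P1 pit5 -> P1=[1,6,4,1,1,0](3) P2=[6,5,5,3,5,0](1)

Answer: 3 1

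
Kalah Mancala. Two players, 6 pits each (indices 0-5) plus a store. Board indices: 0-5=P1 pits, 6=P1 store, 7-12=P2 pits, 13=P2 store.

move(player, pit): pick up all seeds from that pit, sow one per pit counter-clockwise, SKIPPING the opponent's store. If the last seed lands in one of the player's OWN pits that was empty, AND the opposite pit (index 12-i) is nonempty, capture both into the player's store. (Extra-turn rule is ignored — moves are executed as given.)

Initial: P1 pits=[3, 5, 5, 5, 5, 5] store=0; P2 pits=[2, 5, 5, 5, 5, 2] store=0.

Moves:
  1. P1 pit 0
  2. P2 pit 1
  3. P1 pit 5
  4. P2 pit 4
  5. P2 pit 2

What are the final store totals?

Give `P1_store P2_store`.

Answer: 1 3

Derivation:
Move 1: P1 pit0 -> P1=[0,6,6,6,5,5](0) P2=[2,5,5,5,5,2](0)
Move 2: P2 pit1 -> P1=[0,6,6,6,5,5](0) P2=[2,0,6,6,6,3](1)
Move 3: P1 pit5 -> P1=[0,6,6,6,5,0](1) P2=[3,1,7,7,6,3](1)
Move 4: P2 pit4 -> P1=[1,7,7,7,5,0](1) P2=[3,1,7,7,0,4](2)
Move 5: P2 pit2 -> P1=[2,8,8,7,5,0](1) P2=[3,1,0,8,1,5](3)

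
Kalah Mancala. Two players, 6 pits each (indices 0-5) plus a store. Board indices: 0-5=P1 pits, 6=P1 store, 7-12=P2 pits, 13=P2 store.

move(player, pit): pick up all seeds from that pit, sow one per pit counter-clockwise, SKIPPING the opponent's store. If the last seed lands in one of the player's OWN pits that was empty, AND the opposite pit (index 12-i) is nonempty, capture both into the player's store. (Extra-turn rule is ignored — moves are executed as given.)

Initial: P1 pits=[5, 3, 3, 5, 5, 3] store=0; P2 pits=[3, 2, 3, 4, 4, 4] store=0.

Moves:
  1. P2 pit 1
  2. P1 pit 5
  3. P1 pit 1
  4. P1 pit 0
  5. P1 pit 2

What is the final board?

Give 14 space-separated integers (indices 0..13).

Move 1: P2 pit1 -> P1=[5,3,3,5,5,3](0) P2=[3,0,4,5,4,4](0)
Move 2: P1 pit5 -> P1=[5,3,3,5,5,0](1) P2=[4,1,4,5,4,4](0)
Move 3: P1 pit1 -> P1=[5,0,4,6,6,0](1) P2=[4,1,4,5,4,4](0)
Move 4: P1 pit0 -> P1=[0,1,5,7,7,0](6) P2=[0,1,4,5,4,4](0)
Move 5: P1 pit2 -> P1=[0,1,0,8,8,1](7) P2=[1,1,4,5,4,4](0)

Answer: 0 1 0 8 8 1 7 1 1 4 5 4 4 0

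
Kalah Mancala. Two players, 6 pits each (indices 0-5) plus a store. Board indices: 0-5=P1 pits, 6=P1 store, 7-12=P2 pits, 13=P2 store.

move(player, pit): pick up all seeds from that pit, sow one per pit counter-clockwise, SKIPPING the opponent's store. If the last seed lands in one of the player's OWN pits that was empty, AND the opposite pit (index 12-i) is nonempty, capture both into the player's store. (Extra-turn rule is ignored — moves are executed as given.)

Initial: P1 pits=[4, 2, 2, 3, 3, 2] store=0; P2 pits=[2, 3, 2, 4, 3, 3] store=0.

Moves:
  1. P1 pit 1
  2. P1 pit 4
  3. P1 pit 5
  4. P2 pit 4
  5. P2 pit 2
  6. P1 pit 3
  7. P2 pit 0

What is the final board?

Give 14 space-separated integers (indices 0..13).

Move 1: P1 pit1 -> P1=[4,0,3,4,3,2](0) P2=[2,3,2,4,3,3](0)
Move 2: P1 pit4 -> P1=[4,0,3,4,0,3](1) P2=[3,3,2,4,3,3](0)
Move 3: P1 pit5 -> P1=[4,0,3,4,0,0](2) P2=[4,4,2,4,3,3](0)
Move 4: P2 pit4 -> P1=[5,0,3,4,0,0](2) P2=[4,4,2,4,0,4](1)
Move 5: P2 pit2 -> P1=[5,0,3,4,0,0](2) P2=[4,4,0,5,1,4](1)
Move 6: P1 pit3 -> P1=[5,0,3,0,1,1](3) P2=[5,4,0,5,1,4](1)
Move 7: P2 pit0 -> P1=[5,0,3,0,1,1](3) P2=[0,5,1,6,2,5](1)

Answer: 5 0 3 0 1 1 3 0 5 1 6 2 5 1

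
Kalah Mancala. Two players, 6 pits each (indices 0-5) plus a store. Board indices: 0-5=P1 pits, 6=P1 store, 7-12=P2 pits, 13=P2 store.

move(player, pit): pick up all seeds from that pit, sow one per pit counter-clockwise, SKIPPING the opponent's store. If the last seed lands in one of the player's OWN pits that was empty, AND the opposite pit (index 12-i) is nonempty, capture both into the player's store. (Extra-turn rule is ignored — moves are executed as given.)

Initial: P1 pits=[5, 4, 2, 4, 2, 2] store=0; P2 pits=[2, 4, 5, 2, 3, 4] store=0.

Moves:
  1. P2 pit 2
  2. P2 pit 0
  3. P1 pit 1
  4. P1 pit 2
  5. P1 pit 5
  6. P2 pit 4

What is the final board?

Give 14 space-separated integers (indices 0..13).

Answer: 7 1 0 2 4 0 1 1 6 1 3 0 6 7

Derivation:
Move 1: P2 pit2 -> P1=[6,4,2,4,2,2](0) P2=[2,4,0,3,4,5](1)
Move 2: P2 pit0 -> P1=[6,4,2,0,2,2](0) P2=[0,5,0,3,4,5](6)
Move 3: P1 pit1 -> P1=[6,0,3,1,3,3](0) P2=[0,5,0,3,4,5](6)
Move 4: P1 pit2 -> P1=[6,0,0,2,4,4](0) P2=[0,5,0,3,4,5](6)
Move 5: P1 pit5 -> P1=[6,0,0,2,4,0](1) P2=[1,6,1,3,4,5](6)
Move 6: P2 pit4 -> P1=[7,1,0,2,4,0](1) P2=[1,6,1,3,0,6](7)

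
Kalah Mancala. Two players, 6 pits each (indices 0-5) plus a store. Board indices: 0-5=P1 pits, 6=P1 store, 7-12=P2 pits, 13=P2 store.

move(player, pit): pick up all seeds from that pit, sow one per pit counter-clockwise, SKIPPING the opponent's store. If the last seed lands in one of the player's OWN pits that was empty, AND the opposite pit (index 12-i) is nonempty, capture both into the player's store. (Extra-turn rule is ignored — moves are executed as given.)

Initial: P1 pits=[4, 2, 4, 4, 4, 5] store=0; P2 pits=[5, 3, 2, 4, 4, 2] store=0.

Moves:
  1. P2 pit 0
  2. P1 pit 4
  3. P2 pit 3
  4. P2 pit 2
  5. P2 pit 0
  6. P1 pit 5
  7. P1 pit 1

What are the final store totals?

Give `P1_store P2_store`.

Move 1: P2 pit0 -> P1=[4,2,4,4,4,5](0) P2=[0,4,3,5,5,3](0)
Move 2: P1 pit4 -> P1=[4,2,4,4,0,6](1) P2=[1,5,3,5,5,3](0)
Move 3: P2 pit3 -> P1=[5,3,4,4,0,6](1) P2=[1,5,3,0,6,4](1)
Move 4: P2 pit2 -> P1=[5,3,4,4,0,6](1) P2=[1,5,0,1,7,5](1)
Move 5: P2 pit0 -> P1=[5,3,4,4,0,6](1) P2=[0,6,0,1,7,5](1)
Move 6: P1 pit5 -> P1=[5,3,4,4,0,0](2) P2=[1,7,1,2,8,5](1)
Move 7: P1 pit1 -> P1=[5,0,5,5,0,0](10) P2=[1,0,1,2,8,5](1)

Answer: 10 1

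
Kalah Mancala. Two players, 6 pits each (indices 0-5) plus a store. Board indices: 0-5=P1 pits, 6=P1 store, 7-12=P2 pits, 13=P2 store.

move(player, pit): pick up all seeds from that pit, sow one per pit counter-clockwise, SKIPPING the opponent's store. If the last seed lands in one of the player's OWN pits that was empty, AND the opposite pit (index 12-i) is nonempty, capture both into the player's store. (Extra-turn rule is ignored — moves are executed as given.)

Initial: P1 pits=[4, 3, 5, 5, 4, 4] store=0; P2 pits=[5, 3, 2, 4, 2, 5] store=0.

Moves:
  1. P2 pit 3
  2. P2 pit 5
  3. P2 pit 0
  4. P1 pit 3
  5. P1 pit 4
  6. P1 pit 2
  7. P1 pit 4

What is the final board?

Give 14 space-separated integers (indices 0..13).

Move 1: P2 pit3 -> P1=[5,3,5,5,4,4](0) P2=[5,3,2,0,3,6](1)
Move 2: P2 pit5 -> P1=[6,4,6,6,5,4](0) P2=[5,3,2,0,3,0](2)
Move 3: P2 pit0 -> P1=[0,4,6,6,5,4](0) P2=[0,4,3,1,4,0](9)
Move 4: P1 pit3 -> P1=[0,4,6,0,6,5](1) P2=[1,5,4,1,4,0](9)
Move 5: P1 pit4 -> P1=[0,4,6,0,0,6](2) P2=[2,6,5,2,4,0](9)
Move 6: P1 pit2 -> P1=[0,4,0,1,1,7](3) P2=[3,7,5,2,4,0](9)
Move 7: P1 pit4 -> P1=[0,4,0,1,0,8](3) P2=[3,7,5,2,4,0](9)

Answer: 0 4 0 1 0 8 3 3 7 5 2 4 0 9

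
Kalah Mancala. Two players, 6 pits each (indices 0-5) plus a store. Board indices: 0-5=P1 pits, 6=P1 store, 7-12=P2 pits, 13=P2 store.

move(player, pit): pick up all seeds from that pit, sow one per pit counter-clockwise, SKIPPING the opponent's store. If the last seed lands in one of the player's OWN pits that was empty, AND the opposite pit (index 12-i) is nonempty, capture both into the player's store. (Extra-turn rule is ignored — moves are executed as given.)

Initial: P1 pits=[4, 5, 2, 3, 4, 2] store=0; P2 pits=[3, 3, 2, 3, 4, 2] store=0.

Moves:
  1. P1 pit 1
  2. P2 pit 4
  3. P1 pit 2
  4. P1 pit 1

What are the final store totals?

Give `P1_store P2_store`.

Move 1: P1 pit1 -> P1=[4,0,3,4,5,3](1) P2=[3,3,2,3,4,2](0)
Move 2: P2 pit4 -> P1=[5,1,3,4,5,3](1) P2=[3,3,2,3,0,3](1)
Move 3: P1 pit2 -> P1=[5,1,0,5,6,4](1) P2=[3,3,2,3,0,3](1)
Move 4: P1 pit1 -> P1=[5,0,0,5,6,4](5) P2=[3,3,2,0,0,3](1)

Answer: 5 1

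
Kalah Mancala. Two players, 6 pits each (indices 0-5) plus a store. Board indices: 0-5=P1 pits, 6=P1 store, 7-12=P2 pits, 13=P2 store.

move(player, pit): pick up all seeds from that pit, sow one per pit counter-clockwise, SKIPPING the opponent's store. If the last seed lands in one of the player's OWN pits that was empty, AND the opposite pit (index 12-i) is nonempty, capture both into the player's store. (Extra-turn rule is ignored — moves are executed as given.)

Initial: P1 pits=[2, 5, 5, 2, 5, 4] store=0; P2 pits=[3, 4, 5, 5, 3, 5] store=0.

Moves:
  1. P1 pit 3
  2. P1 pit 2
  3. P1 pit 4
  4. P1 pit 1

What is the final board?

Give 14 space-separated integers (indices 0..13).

Move 1: P1 pit3 -> P1=[2,5,5,0,6,5](0) P2=[3,4,5,5,3,5](0)
Move 2: P1 pit2 -> P1=[2,5,0,1,7,6](1) P2=[4,4,5,5,3,5](0)
Move 3: P1 pit4 -> P1=[2,5,0,1,0,7](2) P2=[5,5,6,6,4,5](0)
Move 4: P1 pit1 -> P1=[2,0,1,2,1,8](3) P2=[5,5,6,6,4,5](0)

Answer: 2 0 1 2 1 8 3 5 5 6 6 4 5 0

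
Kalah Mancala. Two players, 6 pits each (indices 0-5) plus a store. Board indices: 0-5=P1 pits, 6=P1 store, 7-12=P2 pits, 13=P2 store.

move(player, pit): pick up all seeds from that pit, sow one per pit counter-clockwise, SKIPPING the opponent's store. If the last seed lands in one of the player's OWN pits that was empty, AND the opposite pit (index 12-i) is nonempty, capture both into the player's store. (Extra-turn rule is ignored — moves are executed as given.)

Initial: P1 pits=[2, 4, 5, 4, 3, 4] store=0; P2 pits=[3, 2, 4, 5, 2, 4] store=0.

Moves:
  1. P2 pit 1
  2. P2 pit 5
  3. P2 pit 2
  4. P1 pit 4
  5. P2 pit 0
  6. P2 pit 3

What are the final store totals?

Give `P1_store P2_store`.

Move 1: P2 pit1 -> P1=[2,4,5,4,3,4](0) P2=[3,0,5,6,2,4](0)
Move 2: P2 pit5 -> P1=[3,5,6,4,3,4](0) P2=[3,0,5,6,2,0](1)
Move 3: P2 pit2 -> P1=[4,5,6,4,3,4](0) P2=[3,0,0,7,3,1](2)
Move 4: P1 pit4 -> P1=[4,5,6,4,0,5](1) P2=[4,0,0,7,3,1](2)
Move 5: P2 pit0 -> P1=[4,5,6,4,0,5](1) P2=[0,1,1,8,4,1](2)
Move 6: P2 pit3 -> P1=[5,6,7,5,1,5](1) P2=[0,1,1,0,5,2](3)

Answer: 1 3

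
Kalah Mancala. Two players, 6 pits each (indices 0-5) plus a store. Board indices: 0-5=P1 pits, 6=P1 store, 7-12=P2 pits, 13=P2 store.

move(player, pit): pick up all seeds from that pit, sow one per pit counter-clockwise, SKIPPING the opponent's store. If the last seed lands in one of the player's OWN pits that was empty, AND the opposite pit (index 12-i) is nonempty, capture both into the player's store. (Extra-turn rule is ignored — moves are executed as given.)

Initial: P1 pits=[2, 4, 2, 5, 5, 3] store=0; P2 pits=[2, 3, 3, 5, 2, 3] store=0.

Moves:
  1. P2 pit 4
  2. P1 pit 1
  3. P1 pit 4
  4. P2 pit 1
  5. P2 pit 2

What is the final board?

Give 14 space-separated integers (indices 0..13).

Answer: 3 0 3 6 0 5 1 3 0 0 8 2 6 2

Derivation:
Move 1: P2 pit4 -> P1=[2,4,2,5,5,3](0) P2=[2,3,3,5,0,4](1)
Move 2: P1 pit1 -> P1=[2,0,3,6,6,4](0) P2=[2,3,3,5,0,4](1)
Move 3: P1 pit4 -> P1=[2,0,3,6,0,5](1) P2=[3,4,4,6,0,4](1)
Move 4: P2 pit1 -> P1=[2,0,3,6,0,5](1) P2=[3,0,5,7,1,5](1)
Move 5: P2 pit2 -> P1=[3,0,3,6,0,5](1) P2=[3,0,0,8,2,6](2)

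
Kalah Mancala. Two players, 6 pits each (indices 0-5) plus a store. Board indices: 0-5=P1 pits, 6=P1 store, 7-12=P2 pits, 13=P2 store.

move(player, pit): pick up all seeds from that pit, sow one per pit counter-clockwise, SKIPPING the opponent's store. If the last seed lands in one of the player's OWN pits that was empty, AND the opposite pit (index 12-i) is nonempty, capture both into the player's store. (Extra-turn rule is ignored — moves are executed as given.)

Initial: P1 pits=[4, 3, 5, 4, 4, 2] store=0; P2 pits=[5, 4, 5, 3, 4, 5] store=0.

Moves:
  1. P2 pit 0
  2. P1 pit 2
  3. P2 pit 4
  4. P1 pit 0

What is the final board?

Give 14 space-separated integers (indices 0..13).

Answer: 0 5 2 6 6 4 1 1 5 6 4 0 7 1

Derivation:
Move 1: P2 pit0 -> P1=[4,3,5,4,4,2](0) P2=[0,5,6,4,5,6](0)
Move 2: P1 pit2 -> P1=[4,3,0,5,5,3](1) P2=[1,5,6,4,5,6](0)
Move 3: P2 pit4 -> P1=[5,4,1,5,5,3](1) P2=[1,5,6,4,0,7](1)
Move 4: P1 pit0 -> P1=[0,5,2,6,6,4](1) P2=[1,5,6,4,0,7](1)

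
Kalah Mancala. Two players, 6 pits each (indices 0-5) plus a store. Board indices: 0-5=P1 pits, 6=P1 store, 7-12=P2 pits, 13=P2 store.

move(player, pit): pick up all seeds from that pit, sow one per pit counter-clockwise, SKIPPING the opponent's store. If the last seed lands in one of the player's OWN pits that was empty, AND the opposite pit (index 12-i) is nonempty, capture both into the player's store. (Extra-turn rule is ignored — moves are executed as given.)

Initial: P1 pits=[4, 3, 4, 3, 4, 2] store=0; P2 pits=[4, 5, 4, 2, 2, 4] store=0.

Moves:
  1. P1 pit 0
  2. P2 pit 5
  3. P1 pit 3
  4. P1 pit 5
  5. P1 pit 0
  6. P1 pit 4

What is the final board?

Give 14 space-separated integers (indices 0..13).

Answer: 0 6 6 0 0 1 3 7 7 5 3 2 0 1

Derivation:
Move 1: P1 pit0 -> P1=[0,4,5,4,5,2](0) P2=[4,5,4,2,2,4](0)
Move 2: P2 pit5 -> P1=[1,5,6,4,5,2](0) P2=[4,5,4,2,2,0](1)
Move 3: P1 pit3 -> P1=[1,5,6,0,6,3](1) P2=[5,5,4,2,2,0](1)
Move 4: P1 pit5 -> P1=[1,5,6,0,6,0](2) P2=[6,6,4,2,2,0](1)
Move 5: P1 pit0 -> P1=[0,6,6,0,6,0](2) P2=[6,6,4,2,2,0](1)
Move 6: P1 pit4 -> P1=[0,6,6,0,0,1](3) P2=[7,7,5,3,2,0](1)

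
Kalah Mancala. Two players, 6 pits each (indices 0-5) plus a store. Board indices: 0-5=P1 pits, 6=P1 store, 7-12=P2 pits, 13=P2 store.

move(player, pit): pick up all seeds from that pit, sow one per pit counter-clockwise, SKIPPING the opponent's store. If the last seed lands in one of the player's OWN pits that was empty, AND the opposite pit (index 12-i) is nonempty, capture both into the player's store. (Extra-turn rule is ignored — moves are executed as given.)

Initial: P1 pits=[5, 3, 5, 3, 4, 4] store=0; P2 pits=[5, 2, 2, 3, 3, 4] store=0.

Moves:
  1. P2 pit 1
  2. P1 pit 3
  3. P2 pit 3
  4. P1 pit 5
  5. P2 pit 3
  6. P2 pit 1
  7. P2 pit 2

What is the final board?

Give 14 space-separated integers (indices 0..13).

Answer: 7 3 5 0 5 0 2 6 0 0 1 6 6 2

Derivation:
Move 1: P2 pit1 -> P1=[5,3,5,3,4,4](0) P2=[5,0,3,4,3,4](0)
Move 2: P1 pit3 -> P1=[5,3,5,0,5,5](1) P2=[5,0,3,4,3,4](0)
Move 3: P2 pit3 -> P1=[6,3,5,0,5,5](1) P2=[5,0,3,0,4,5](1)
Move 4: P1 pit5 -> P1=[6,3,5,0,5,0](2) P2=[6,1,4,1,4,5](1)
Move 5: P2 pit3 -> P1=[6,3,5,0,5,0](2) P2=[6,1,4,0,5,5](1)
Move 6: P2 pit1 -> P1=[6,3,5,0,5,0](2) P2=[6,0,5,0,5,5](1)
Move 7: P2 pit2 -> P1=[7,3,5,0,5,0](2) P2=[6,0,0,1,6,6](2)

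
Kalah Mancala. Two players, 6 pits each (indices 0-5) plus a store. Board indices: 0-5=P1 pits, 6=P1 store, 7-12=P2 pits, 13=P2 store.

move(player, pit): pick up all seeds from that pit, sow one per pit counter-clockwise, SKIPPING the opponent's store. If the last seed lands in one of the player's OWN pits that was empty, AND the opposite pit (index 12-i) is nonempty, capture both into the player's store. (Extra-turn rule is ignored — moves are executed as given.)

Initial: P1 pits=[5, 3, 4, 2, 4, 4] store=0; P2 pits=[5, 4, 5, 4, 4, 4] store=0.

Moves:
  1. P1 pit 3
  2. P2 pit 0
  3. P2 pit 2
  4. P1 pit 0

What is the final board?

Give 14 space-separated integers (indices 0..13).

Move 1: P1 pit3 -> P1=[5,3,4,0,5,5](0) P2=[5,4,5,4,4,4](0)
Move 2: P2 pit0 -> P1=[5,3,4,0,5,5](0) P2=[0,5,6,5,5,5](0)
Move 3: P2 pit2 -> P1=[6,4,4,0,5,5](0) P2=[0,5,0,6,6,6](1)
Move 4: P1 pit0 -> P1=[0,5,5,1,6,6](1) P2=[0,5,0,6,6,6](1)

Answer: 0 5 5 1 6 6 1 0 5 0 6 6 6 1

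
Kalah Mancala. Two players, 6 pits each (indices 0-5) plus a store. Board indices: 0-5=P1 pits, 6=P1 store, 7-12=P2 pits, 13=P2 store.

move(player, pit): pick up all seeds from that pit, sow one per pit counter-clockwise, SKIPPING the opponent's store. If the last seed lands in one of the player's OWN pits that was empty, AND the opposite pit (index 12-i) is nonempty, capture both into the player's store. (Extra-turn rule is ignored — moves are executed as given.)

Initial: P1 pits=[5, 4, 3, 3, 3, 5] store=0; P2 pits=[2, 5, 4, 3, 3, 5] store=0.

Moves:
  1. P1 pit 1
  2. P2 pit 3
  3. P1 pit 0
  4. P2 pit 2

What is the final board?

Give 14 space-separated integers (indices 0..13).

Answer: 0 1 5 5 5 7 0 2 5 0 1 5 7 2

Derivation:
Move 1: P1 pit1 -> P1=[5,0,4,4,4,6](0) P2=[2,5,4,3,3,5](0)
Move 2: P2 pit3 -> P1=[5,0,4,4,4,6](0) P2=[2,5,4,0,4,6](1)
Move 3: P1 pit0 -> P1=[0,1,5,5,5,7](0) P2=[2,5,4,0,4,6](1)
Move 4: P2 pit2 -> P1=[0,1,5,5,5,7](0) P2=[2,5,0,1,5,7](2)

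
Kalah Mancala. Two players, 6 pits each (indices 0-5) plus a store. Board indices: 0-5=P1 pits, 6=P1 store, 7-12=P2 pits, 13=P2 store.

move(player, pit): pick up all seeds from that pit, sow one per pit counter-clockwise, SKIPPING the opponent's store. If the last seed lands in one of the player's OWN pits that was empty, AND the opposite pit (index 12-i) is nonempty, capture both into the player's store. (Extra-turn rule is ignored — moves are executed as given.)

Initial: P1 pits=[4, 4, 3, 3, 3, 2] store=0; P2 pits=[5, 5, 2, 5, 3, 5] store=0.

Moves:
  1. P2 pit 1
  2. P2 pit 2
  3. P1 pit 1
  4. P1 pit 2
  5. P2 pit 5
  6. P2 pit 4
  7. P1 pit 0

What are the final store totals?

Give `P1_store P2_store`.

Answer: 2 3

Derivation:
Move 1: P2 pit1 -> P1=[4,4,3,3,3,2](0) P2=[5,0,3,6,4,6](1)
Move 2: P2 pit2 -> P1=[4,4,3,3,3,2](0) P2=[5,0,0,7,5,7](1)
Move 3: P1 pit1 -> P1=[4,0,4,4,4,3](0) P2=[5,0,0,7,5,7](1)
Move 4: P1 pit2 -> P1=[4,0,0,5,5,4](1) P2=[5,0,0,7,5,7](1)
Move 5: P2 pit5 -> P1=[5,1,1,6,6,5](1) P2=[5,0,0,7,5,0](2)
Move 6: P2 pit4 -> P1=[6,2,2,6,6,5](1) P2=[5,0,0,7,0,1](3)
Move 7: P1 pit0 -> P1=[0,3,3,7,7,6](2) P2=[5,0,0,7,0,1](3)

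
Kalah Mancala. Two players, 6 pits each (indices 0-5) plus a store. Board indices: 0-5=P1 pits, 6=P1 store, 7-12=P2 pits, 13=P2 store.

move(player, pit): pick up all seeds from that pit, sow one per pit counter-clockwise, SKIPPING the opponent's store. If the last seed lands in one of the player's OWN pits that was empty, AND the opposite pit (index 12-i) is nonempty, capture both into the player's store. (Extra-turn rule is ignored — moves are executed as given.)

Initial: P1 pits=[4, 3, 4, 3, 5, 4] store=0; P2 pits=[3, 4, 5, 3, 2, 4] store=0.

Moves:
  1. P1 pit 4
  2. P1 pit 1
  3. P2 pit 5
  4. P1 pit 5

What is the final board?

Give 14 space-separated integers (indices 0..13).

Move 1: P1 pit4 -> P1=[4,3,4,3,0,5](1) P2=[4,5,6,3,2,4](0)
Move 2: P1 pit1 -> P1=[4,0,5,4,0,5](7) P2=[4,0,6,3,2,4](0)
Move 3: P2 pit5 -> P1=[5,1,6,4,0,5](7) P2=[4,0,6,3,2,0](1)
Move 4: P1 pit5 -> P1=[5,1,6,4,0,0](8) P2=[5,1,7,4,2,0](1)

Answer: 5 1 6 4 0 0 8 5 1 7 4 2 0 1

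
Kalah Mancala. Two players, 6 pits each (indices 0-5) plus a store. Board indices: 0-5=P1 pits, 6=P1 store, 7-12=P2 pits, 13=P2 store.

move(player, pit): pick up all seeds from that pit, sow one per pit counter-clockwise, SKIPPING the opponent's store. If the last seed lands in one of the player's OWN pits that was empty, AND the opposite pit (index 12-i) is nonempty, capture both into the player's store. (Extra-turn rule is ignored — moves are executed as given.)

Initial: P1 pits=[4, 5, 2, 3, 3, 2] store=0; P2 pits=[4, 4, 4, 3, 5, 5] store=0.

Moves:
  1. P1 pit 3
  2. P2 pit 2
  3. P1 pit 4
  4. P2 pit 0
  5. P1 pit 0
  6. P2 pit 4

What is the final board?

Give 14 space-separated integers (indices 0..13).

Answer: 1 7 4 2 1 4 9 0 0 1 5 0 8 2

Derivation:
Move 1: P1 pit3 -> P1=[4,5,2,0,4,3](1) P2=[4,4,4,3,5,5](0)
Move 2: P2 pit2 -> P1=[4,5,2,0,4,3](1) P2=[4,4,0,4,6,6](1)
Move 3: P1 pit4 -> P1=[4,5,2,0,0,4](2) P2=[5,5,0,4,6,6](1)
Move 4: P2 pit0 -> P1=[4,5,2,0,0,4](2) P2=[0,6,1,5,7,7](1)
Move 5: P1 pit0 -> P1=[0,6,3,1,0,4](9) P2=[0,0,1,5,7,7](1)
Move 6: P2 pit4 -> P1=[1,7,4,2,1,4](9) P2=[0,0,1,5,0,8](2)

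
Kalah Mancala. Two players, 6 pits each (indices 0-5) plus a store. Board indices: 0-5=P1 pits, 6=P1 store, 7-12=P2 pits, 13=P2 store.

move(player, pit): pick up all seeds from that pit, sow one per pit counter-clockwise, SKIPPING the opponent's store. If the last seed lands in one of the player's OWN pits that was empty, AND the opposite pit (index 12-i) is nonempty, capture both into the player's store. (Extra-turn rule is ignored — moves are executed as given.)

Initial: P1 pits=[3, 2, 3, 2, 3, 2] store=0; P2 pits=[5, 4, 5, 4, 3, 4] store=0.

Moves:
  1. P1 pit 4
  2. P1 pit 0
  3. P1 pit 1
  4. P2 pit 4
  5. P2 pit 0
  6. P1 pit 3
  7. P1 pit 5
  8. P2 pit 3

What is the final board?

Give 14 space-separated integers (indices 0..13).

Move 1: P1 pit4 -> P1=[3,2,3,2,0,3](1) P2=[6,4,5,4,3,4](0)
Move 2: P1 pit0 -> P1=[0,3,4,3,0,3](1) P2=[6,4,5,4,3,4](0)
Move 3: P1 pit1 -> P1=[0,0,5,4,0,3](6) P2=[6,0,5,4,3,4](0)
Move 4: P2 pit4 -> P1=[1,0,5,4,0,3](6) P2=[6,0,5,4,0,5](1)
Move 5: P2 pit0 -> P1=[1,0,5,4,0,3](6) P2=[0,1,6,5,1,6](2)
Move 6: P1 pit3 -> P1=[1,0,5,0,1,4](7) P2=[1,1,6,5,1,6](2)
Move 7: P1 pit5 -> P1=[1,0,5,0,1,0](8) P2=[2,2,7,5,1,6](2)
Move 8: P2 pit3 -> P1=[2,1,5,0,1,0](8) P2=[2,2,7,0,2,7](3)

Answer: 2 1 5 0 1 0 8 2 2 7 0 2 7 3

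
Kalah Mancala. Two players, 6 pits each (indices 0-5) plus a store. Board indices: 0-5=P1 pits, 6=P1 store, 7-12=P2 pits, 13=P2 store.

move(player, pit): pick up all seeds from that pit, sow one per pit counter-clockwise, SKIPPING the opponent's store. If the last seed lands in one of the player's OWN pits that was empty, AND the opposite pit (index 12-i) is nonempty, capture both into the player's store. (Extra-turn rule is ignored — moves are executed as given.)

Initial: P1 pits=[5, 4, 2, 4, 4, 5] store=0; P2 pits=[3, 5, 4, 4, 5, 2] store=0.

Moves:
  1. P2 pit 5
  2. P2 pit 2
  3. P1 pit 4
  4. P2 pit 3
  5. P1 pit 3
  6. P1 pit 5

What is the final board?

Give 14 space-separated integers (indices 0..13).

Move 1: P2 pit5 -> P1=[6,4,2,4,4,5](0) P2=[3,5,4,4,5,0](1)
Move 2: P2 pit2 -> P1=[6,4,2,4,4,5](0) P2=[3,5,0,5,6,1](2)
Move 3: P1 pit4 -> P1=[6,4,2,4,0,6](1) P2=[4,6,0,5,6,1](2)
Move 4: P2 pit3 -> P1=[7,5,2,4,0,6](1) P2=[4,6,0,0,7,2](3)
Move 5: P1 pit3 -> P1=[7,5,2,0,1,7](2) P2=[5,6,0,0,7,2](3)
Move 6: P1 pit5 -> P1=[7,5,2,0,1,0](3) P2=[6,7,1,1,8,3](3)

Answer: 7 5 2 0 1 0 3 6 7 1 1 8 3 3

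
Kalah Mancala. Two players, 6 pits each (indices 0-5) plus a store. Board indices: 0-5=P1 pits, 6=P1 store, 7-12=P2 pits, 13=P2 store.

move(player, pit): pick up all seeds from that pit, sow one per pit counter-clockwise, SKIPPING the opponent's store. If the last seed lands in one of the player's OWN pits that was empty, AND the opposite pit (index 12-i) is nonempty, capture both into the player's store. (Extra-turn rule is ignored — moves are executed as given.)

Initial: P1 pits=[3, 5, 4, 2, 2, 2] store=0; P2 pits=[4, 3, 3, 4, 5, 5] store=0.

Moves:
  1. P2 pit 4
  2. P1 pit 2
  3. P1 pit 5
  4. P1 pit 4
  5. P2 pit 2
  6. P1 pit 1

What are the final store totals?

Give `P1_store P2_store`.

Move 1: P2 pit4 -> P1=[4,6,5,2,2,2](0) P2=[4,3,3,4,0,6](1)
Move 2: P1 pit2 -> P1=[4,6,0,3,3,3](1) P2=[5,3,3,4,0,6](1)
Move 3: P1 pit5 -> P1=[4,6,0,3,3,0](2) P2=[6,4,3,4,0,6](1)
Move 4: P1 pit4 -> P1=[4,6,0,3,0,1](3) P2=[7,4,3,4,0,6](1)
Move 5: P2 pit2 -> P1=[4,6,0,3,0,1](3) P2=[7,4,0,5,1,7](1)
Move 6: P1 pit1 -> P1=[4,0,1,4,1,2](4) P2=[8,4,0,5,1,7](1)

Answer: 4 1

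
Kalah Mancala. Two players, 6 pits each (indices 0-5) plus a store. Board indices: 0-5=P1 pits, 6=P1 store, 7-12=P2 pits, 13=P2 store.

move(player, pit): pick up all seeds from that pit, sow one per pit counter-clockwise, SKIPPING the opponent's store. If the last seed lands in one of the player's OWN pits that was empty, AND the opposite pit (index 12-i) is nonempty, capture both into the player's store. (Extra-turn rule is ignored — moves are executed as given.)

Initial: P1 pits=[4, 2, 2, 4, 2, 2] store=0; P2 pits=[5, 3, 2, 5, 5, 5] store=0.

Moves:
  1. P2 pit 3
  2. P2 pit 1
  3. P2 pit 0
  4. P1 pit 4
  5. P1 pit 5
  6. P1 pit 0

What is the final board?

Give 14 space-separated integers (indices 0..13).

Move 1: P2 pit3 -> P1=[5,3,2,4,2,2](0) P2=[5,3,2,0,6,6](1)
Move 2: P2 pit1 -> P1=[5,3,2,4,2,2](0) P2=[5,0,3,1,7,6](1)
Move 3: P2 pit0 -> P1=[5,3,2,4,2,2](0) P2=[0,1,4,2,8,7](1)
Move 4: P1 pit4 -> P1=[5,3,2,4,0,3](1) P2=[0,1,4,2,8,7](1)
Move 5: P1 pit5 -> P1=[5,3,2,4,0,0](2) P2=[1,2,4,2,8,7](1)
Move 6: P1 pit0 -> P1=[0,4,3,5,1,0](4) P2=[0,2,4,2,8,7](1)

Answer: 0 4 3 5 1 0 4 0 2 4 2 8 7 1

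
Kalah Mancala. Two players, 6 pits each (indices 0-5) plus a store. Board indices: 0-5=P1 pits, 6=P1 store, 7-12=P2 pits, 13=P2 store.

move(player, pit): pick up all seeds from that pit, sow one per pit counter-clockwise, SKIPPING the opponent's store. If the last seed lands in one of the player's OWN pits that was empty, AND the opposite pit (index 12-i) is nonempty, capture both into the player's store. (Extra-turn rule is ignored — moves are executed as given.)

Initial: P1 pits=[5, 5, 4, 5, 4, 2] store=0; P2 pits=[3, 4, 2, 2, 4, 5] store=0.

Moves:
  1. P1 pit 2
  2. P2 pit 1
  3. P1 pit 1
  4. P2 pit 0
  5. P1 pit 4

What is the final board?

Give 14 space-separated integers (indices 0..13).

Answer: 5 0 1 7 0 5 3 1 2 5 5 5 6 0

Derivation:
Move 1: P1 pit2 -> P1=[5,5,0,6,5,3](1) P2=[3,4,2,2,4,5](0)
Move 2: P2 pit1 -> P1=[5,5,0,6,5,3](1) P2=[3,0,3,3,5,6](0)
Move 3: P1 pit1 -> P1=[5,0,1,7,6,4](2) P2=[3,0,3,3,5,6](0)
Move 4: P2 pit0 -> P1=[5,0,1,7,6,4](2) P2=[0,1,4,4,5,6](0)
Move 5: P1 pit4 -> P1=[5,0,1,7,0,5](3) P2=[1,2,5,5,5,6](0)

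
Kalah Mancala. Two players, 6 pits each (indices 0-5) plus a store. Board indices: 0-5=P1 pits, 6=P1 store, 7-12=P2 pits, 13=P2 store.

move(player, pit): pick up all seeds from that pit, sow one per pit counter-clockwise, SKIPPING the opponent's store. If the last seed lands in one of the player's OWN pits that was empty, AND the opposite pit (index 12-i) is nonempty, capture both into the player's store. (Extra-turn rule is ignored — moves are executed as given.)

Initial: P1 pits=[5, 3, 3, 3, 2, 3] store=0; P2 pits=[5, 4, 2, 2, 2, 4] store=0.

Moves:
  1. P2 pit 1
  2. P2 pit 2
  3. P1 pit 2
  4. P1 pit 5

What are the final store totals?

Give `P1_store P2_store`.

Answer: 1 0

Derivation:
Move 1: P2 pit1 -> P1=[5,3,3,3,2,3](0) P2=[5,0,3,3,3,5](0)
Move 2: P2 pit2 -> P1=[5,3,3,3,2,3](0) P2=[5,0,0,4,4,6](0)
Move 3: P1 pit2 -> P1=[5,3,0,4,3,4](0) P2=[5,0,0,4,4,6](0)
Move 4: P1 pit5 -> P1=[5,3,0,4,3,0](1) P2=[6,1,1,4,4,6](0)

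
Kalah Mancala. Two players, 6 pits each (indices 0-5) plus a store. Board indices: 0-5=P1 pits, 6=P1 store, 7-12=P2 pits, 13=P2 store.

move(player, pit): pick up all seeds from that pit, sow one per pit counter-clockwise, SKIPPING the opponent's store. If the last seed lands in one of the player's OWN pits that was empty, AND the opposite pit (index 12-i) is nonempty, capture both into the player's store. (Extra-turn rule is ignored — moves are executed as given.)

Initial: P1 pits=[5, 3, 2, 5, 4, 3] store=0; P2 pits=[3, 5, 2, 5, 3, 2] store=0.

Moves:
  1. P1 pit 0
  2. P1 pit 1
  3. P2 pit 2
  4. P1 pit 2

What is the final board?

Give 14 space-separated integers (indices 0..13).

Answer: 0 0 0 8 7 6 1 3 5 0 6 4 2 0

Derivation:
Move 1: P1 pit0 -> P1=[0,4,3,6,5,4](0) P2=[3,5,2,5,3,2](0)
Move 2: P1 pit1 -> P1=[0,0,4,7,6,5](0) P2=[3,5,2,5,3,2](0)
Move 3: P2 pit2 -> P1=[0,0,4,7,6,5](0) P2=[3,5,0,6,4,2](0)
Move 4: P1 pit2 -> P1=[0,0,0,8,7,6](1) P2=[3,5,0,6,4,2](0)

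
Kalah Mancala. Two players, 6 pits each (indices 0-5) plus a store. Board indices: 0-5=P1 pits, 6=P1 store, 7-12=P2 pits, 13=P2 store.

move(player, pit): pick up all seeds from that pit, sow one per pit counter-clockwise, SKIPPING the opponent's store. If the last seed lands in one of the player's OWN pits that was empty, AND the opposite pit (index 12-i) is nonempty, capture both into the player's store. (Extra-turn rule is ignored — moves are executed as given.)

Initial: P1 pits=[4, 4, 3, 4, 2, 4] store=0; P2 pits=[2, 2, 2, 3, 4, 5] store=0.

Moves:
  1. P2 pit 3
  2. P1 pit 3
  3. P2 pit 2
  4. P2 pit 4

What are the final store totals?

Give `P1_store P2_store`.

Move 1: P2 pit3 -> P1=[4,4,3,4,2,4](0) P2=[2,2,2,0,5,6](1)
Move 2: P1 pit3 -> P1=[4,4,3,0,3,5](1) P2=[3,2,2,0,5,6](1)
Move 3: P2 pit2 -> P1=[4,4,3,0,3,5](1) P2=[3,2,0,1,6,6](1)
Move 4: P2 pit4 -> P1=[5,5,4,1,3,5](1) P2=[3,2,0,1,0,7](2)

Answer: 1 2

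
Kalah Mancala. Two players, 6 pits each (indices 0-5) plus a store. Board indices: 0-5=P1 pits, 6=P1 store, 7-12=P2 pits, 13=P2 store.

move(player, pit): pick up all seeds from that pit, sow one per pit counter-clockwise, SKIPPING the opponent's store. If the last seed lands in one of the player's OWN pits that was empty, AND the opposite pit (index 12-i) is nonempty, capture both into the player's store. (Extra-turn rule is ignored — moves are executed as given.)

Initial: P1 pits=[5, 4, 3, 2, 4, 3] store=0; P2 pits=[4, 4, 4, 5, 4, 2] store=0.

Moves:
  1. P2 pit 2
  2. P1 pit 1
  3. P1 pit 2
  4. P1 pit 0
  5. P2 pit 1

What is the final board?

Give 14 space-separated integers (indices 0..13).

Move 1: P2 pit2 -> P1=[5,4,3,2,4,3](0) P2=[4,4,0,6,5,3](1)
Move 2: P1 pit1 -> P1=[5,0,4,3,5,4](0) P2=[4,4,0,6,5,3](1)
Move 3: P1 pit2 -> P1=[5,0,0,4,6,5](1) P2=[4,4,0,6,5,3](1)
Move 4: P1 pit0 -> P1=[0,1,1,5,7,6](1) P2=[4,4,0,6,5,3](1)
Move 5: P2 pit1 -> P1=[0,1,1,5,7,6](1) P2=[4,0,1,7,6,4](1)

Answer: 0 1 1 5 7 6 1 4 0 1 7 6 4 1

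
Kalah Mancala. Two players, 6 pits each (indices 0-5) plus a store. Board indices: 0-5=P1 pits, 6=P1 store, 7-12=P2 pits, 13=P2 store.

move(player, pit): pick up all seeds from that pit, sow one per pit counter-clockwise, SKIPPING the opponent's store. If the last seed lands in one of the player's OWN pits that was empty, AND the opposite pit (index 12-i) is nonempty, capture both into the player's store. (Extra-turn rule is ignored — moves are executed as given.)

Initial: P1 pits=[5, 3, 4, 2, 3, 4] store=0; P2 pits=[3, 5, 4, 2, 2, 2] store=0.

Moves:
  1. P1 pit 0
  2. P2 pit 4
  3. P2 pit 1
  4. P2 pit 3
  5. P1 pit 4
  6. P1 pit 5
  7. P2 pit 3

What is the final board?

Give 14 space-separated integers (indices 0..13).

Answer: 0 4 5 3 0 0 2 5 2 6 0 4 5 3

Derivation:
Move 1: P1 pit0 -> P1=[0,4,5,3,4,5](0) P2=[3,5,4,2,2,2](0)
Move 2: P2 pit4 -> P1=[0,4,5,3,4,5](0) P2=[3,5,4,2,0,3](1)
Move 3: P2 pit1 -> P1=[0,4,5,3,4,5](0) P2=[3,0,5,3,1,4](2)
Move 4: P2 pit3 -> P1=[0,4,5,3,4,5](0) P2=[3,0,5,0,2,5](3)
Move 5: P1 pit4 -> P1=[0,4,5,3,0,6](1) P2=[4,1,5,0,2,5](3)
Move 6: P1 pit5 -> P1=[0,4,5,3,0,0](2) P2=[5,2,6,1,3,5](3)
Move 7: P2 pit3 -> P1=[0,4,5,3,0,0](2) P2=[5,2,6,0,4,5](3)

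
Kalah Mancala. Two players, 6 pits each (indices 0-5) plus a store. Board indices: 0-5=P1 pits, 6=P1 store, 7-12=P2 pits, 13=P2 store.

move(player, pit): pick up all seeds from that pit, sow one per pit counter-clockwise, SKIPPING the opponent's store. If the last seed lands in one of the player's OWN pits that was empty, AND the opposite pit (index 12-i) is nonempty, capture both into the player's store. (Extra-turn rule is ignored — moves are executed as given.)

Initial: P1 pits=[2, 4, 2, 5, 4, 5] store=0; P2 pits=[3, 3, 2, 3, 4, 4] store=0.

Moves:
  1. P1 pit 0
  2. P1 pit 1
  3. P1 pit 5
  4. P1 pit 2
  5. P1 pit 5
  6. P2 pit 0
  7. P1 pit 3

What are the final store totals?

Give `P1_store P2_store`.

Answer: 5 0

Derivation:
Move 1: P1 pit0 -> P1=[0,5,3,5,4,5](0) P2=[3,3,2,3,4,4](0)
Move 2: P1 pit1 -> P1=[0,0,4,6,5,6](1) P2=[3,3,2,3,4,4](0)
Move 3: P1 pit5 -> P1=[0,0,4,6,5,0](2) P2=[4,4,3,4,5,4](0)
Move 4: P1 pit2 -> P1=[0,0,0,7,6,1](3) P2=[4,4,3,4,5,4](0)
Move 5: P1 pit5 -> P1=[0,0,0,7,6,0](4) P2=[4,4,3,4,5,4](0)
Move 6: P2 pit0 -> P1=[0,0,0,7,6,0](4) P2=[0,5,4,5,6,4](0)
Move 7: P1 pit3 -> P1=[0,0,0,0,7,1](5) P2=[1,6,5,6,6,4](0)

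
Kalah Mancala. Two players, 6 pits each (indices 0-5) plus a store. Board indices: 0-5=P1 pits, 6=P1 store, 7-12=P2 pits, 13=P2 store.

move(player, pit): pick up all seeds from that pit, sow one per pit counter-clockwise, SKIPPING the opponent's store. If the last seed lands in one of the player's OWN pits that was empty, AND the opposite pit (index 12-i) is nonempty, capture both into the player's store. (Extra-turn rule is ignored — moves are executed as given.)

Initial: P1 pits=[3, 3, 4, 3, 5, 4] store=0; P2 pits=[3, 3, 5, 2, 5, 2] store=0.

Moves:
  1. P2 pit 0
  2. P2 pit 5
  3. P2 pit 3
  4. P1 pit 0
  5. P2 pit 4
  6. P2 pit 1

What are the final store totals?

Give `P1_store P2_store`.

Answer: 0 3

Derivation:
Move 1: P2 pit0 -> P1=[3,3,4,3,5,4](0) P2=[0,4,6,3,5,2](0)
Move 2: P2 pit5 -> P1=[4,3,4,3,5,4](0) P2=[0,4,6,3,5,0](1)
Move 3: P2 pit3 -> P1=[4,3,4,3,5,4](0) P2=[0,4,6,0,6,1](2)
Move 4: P1 pit0 -> P1=[0,4,5,4,6,4](0) P2=[0,4,6,0,6,1](2)
Move 5: P2 pit4 -> P1=[1,5,6,5,6,4](0) P2=[0,4,6,0,0,2](3)
Move 6: P2 pit1 -> P1=[1,5,6,5,6,4](0) P2=[0,0,7,1,1,3](3)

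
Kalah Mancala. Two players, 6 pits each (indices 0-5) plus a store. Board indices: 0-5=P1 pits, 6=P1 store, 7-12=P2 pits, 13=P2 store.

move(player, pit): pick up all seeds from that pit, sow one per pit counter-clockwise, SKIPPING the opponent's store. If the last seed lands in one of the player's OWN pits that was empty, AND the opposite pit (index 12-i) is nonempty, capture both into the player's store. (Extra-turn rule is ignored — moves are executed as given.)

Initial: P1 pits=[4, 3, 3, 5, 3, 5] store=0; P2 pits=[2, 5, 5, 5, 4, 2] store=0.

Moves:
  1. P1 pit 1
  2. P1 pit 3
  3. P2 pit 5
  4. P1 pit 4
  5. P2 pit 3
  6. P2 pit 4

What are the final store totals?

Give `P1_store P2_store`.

Answer: 2 3

Derivation:
Move 1: P1 pit1 -> P1=[4,0,4,6,4,5](0) P2=[2,5,5,5,4,2](0)
Move 2: P1 pit3 -> P1=[4,0,4,0,5,6](1) P2=[3,6,6,5,4,2](0)
Move 3: P2 pit5 -> P1=[5,0,4,0,5,6](1) P2=[3,6,6,5,4,0](1)
Move 4: P1 pit4 -> P1=[5,0,4,0,0,7](2) P2=[4,7,7,5,4,0](1)
Move 5: P2 pit3 -> P1=[6,1,4,0,0,7](2) P2=[4,7,7,0,5,1](2)
Move 6: P2 pit4 -> P1=[7,2,5,0,0,7](2) P2=[4,7,7,0,0,2](3)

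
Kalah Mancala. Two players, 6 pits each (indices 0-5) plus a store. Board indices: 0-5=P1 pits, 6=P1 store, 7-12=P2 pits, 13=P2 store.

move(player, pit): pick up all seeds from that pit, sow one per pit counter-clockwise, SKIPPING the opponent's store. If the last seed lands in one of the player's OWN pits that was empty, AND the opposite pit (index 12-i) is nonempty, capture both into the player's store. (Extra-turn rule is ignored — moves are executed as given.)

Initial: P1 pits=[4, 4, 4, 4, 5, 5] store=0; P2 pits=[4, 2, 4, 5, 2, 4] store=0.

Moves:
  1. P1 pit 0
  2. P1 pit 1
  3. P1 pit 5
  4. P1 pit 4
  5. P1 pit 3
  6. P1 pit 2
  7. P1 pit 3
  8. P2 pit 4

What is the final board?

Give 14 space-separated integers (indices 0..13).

Move 1: P1 pit0 -> P1=[0,5,5,5,6,5](0) P2=[4,2,4,5,2,4](0)
Move 2: P1 pit1 -> P1=[0,0,6,6,7,6](1) P2=[4,2,4,5,2,4](0)
Move 3: P1 pit5 -> P1=[0,0,6,6,7,0](2) P2=[5,3,5,6,3,4](0)
Move 4: P1 pit4 -> P1=[0,0,6,6,0,1](3) P2=[6,4,6,7,4,4](0)
Move 5: P1 pit3 -> P1=[0,0,6,0,1,2](4) P2=[7,5,7,7,4,4](0)
Move 6: P1 pit2 -> P1=[0,0,0,1,2,3](5) P2=[8,6,7,7,4,4](0)
Move 7: P1 pit3 -> P1=[0,0,0,0,3,3](5) P2=[8,6,7,7,4,4](0)
Move 8: P2 pit4 -> P1=[1,1,0,0,3,3](5) P2=[8,6,7,7,0,5](1)

Answer: 1 1 0 0 3 3 5 8 6 7 7 0 5 1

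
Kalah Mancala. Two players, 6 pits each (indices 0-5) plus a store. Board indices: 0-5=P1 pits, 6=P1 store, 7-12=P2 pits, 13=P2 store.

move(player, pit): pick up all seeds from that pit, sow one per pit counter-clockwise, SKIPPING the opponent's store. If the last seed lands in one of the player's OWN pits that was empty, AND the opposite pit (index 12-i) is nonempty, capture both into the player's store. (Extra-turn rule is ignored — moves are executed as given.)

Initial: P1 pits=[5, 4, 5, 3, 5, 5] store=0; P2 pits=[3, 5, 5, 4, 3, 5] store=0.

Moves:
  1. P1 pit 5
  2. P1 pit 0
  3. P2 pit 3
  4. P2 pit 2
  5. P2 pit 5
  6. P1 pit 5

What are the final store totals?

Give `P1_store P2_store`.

Answer: 7 3

Derivation:
Move 1: P1 pit5 -> P1=[5,4,5,3,5,0](1) P2=[4,6,6,5,3,5](0)
Move 2: P1 pit0 -> P1=[0,5,6,4,6,0](6) P2=[0,6,6,5,3,5](0)
Move 3: P2 pit3 -> P1=[1,6,6,4,6,0](6) P2=[0,6,6,0,4,6](1)
Move 4: P2 pit2 -> P1=[2,7,6,4,6,0](6) P2=[0,6,0,1,5,7](2)
Move 5: P2 pit5 -> P1=[3,8,7,5,7,1](6) P2=[0,6,0,1,5,0](3)
Move 6: P1 pit5 -> P1=[3,8,7,5,7,0](7) P2=[0,6,0,1,5,0](3)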